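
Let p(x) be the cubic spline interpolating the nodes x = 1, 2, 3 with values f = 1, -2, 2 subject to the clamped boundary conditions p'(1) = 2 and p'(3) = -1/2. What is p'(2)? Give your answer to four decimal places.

0.3750

Let σ_i = p''(x_i). Step sizes h_i = 1, 1; slopes of the chords Δ_i = (y_(i+1) - y_i)/h_i = -3, 4.
  1·σ_0 + 4·σ_1 + 1·σ_2 = 6(Δ_1 - Δ_0) = 42
Clamped end conditions give two more equations: 2h_0·σ_0 + h_0·σ_1 = 6(Δ_0 - p'(1)) = -30 and h_1·σ_1 + 2h_1·σ_2 = 6(p'(3) - Δ_1) = -27.
Solving the tridiagonal system: σ_0 = -107/4, σ_1 = 47/2, σ_2 = -101/4.
On [2, 3], p'(x) = b_1 + 2c_1·(x - 2) + 3d_1·(x - 2)² with b_1 = Δ_1 - h_1(2σ_1 + σ_2)/6 = 3/8, c_1 = σ_1/2 = 47/4, d_1 = (σ_2 - σ_1)/(6h_1) = -65/8. So p'(2) = 3/8.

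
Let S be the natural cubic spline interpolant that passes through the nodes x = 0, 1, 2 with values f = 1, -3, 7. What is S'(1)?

3

Put M_i = S'' at the i-th knot. Here h = (1, 1) and Δ = (-4, 10), so the interior equations h_(i-1)·M_(i-1) + 2(h_(i-1)+h_i)·M_i + h_i·M_(i+1) = 6(Δ_i − Δ_(i-1)) read
  1·M_0 + 4·M_1 + 1·M_2 = 6(Δ_1 - Δ_0) = 84
Natural end conditions: M_0 = M_2 = 0.
Solving: M_0 = 0, M_1 = 21, M_2 = 0.
On [1, 2], S'(x) = b_1 + 2c_1·(x - 1) + 3d_1·(x - 1)² with b_1 = Δ_1 - h_1(2M_1 + M_2)/6 = 3, c_1 = M_1/2 = 21/2, d_1 = (M_2 - M_1)/(6h_1) = -7/2. So S'(1) = 3.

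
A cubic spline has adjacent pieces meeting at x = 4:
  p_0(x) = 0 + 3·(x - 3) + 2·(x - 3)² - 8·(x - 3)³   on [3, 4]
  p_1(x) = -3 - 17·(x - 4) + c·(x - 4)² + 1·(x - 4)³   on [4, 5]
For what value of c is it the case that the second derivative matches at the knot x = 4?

p_0''(x) = 4 - 48·(x - 3), so p_0''(4) = -44. On the right, p_1''(4) = 2c, so c = -22.

-22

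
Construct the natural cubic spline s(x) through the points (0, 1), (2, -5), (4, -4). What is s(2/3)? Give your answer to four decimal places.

Put M_i = s'' at the i-th knot. Here h = (2, 2) and Δ = (-3, 1/2), so the interior equations h_(i-1)·M_(i-1) + 2(h_(i-1)+h_i)·M_i + h_i·M_(i+1) = 6(Δ_i − Δ_(i-1)) read
  2·M_0 + 8·M_1 + 2·M_2 = 6(Δ_1 - Δ_0) = 21
Natural end conditions: M_0 = M_2 = 0.
Solving the tridiagonal system: M_0 = 0, M_1 = 21/8, M_2 = 0.
On [0, 2], s(x) = 1 - 31/8·x + 0·x² + 7/32·x³.
With x = 2/3: s(2/3) = -41/27.

-1.5185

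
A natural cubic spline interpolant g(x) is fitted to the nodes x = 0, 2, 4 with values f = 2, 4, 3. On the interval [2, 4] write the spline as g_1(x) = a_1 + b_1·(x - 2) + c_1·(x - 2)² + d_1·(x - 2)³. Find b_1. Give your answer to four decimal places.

0.2500

Put M_i = g'' at the i-th knot. Here h = (2, 2) and Δ = (1, -1/2), so the interior equations h_(i-1)·M_(i-1) + 2(h_(i-1)+h_i)·M_i + h_i·M_(i+1) = 6(Δ_i − Δ_(i-1)) read
  2·M_0 + 8·M_1 + 2·M_2 = 6(Δ_1 - Δ_0) = -9
Natural end conditions: M_0 = M_2 = 0.
Solving the tridiagonal system: M_0 = 0, M_1 = -9/8, M_2 = 0.
On [2, 4], with g_1(x) = a_1 + b_1·(x - 2) + c_1·(x - 2)² + d_1·(x - 2)³: c_1 = M_1/2 = -9/16, d_1 = (M_2 - M_1)/(6h_1) = 3/32, b_1 = Δ_1 - h_1(2M_1 + M_2)/6 = 1/4.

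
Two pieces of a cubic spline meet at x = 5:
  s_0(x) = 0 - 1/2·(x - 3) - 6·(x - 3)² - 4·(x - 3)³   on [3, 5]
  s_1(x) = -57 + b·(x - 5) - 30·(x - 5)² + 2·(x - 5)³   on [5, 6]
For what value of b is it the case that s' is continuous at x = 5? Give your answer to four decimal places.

-72.5000

s_0'(x) = -1/2 - 12·(x - 3) - 12·(x - 3)², so s_0'(5) = -145/2. On the right, s_1'(5) = b, so b = -145/2.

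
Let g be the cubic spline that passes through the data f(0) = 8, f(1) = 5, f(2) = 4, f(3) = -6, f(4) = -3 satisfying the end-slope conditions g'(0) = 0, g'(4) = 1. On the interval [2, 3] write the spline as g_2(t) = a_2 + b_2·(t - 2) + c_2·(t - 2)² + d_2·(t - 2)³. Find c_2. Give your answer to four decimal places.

-12.2500

Put M_i = g'' at the i-th knot. Here h = (1, 1, 1, 1) and Δ = (-3, -1, -10, 3), so the interior equations h_(i-1)·M_(i-1) + 2(h_(i-1)+h_i)·M_i + h_i·M_(i+1) = 6(Δ_i − Δ_(i-1)) read
  1·M_0 + 4·M_1 + 1·M_2 = 6(Δ_1 - Δ_0) = 12
  1·M_1 + 4·M_2 + 1·M_3 = 6(Δ_2 - Δ_1) = -54
  1·M_2 + 4·M_3 + 1·M_4 = 6(Δ_3 - Δ_2) = 78
Clamped end conditions give two more equations: 2h_0·M_0 + h_0·M_1 = 6(Δ_0 - g'(0)) = -18 and h_3·M_3 + 2h_3·M_4 = 6(g'(4) - Δ_3) = -12.
Solving the tridiagonal system: M_0 = -31/2, M_1 = 13, M_2 = -49/2, M_3 = 31, M_4 = -43/2.
On [2, 3], with g_2(t) = a_2 + b_2·(t - 2) + c_2·(t - 2)² + d_2·(t - 2)³: c_2 = M_2/2 = -49/4, d_2 = (M_3 - M_2)/(6h_2) = 37/4, b_2 = Δ_2 - h_2(2M_2 + M_3)/6 = -7.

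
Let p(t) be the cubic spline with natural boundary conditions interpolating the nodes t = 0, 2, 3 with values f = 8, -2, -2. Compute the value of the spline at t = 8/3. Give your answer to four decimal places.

Let M_i = p''(x_i). Step sizes h_i = 2, 1; slopes of the chords Δ_i = (y_(i+1) - y_i)/h_i = -5, 0.
  2·M_0 + 6·M_1 + 1·M_2 = 6(Δ_1 - Δ_0) = 30
Natural end conditions: M_0 = M_2 = 0.
Hence M_0 = 0, M_1 = 5, M_2 = 0.
On [2, 3], p(t) = -2 - 5/3·(t - 2) + 5/2·(t - 2)² - 5/6·(t - 2)³.
With (t - 2) = 2/3: p(8/3) = -182/81.

-2.2469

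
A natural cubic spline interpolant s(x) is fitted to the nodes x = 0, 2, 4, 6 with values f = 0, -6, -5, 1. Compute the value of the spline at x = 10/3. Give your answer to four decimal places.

-6.1086

Let M_i = s''(x_i). Step sizes h_i = 2, 2, 2; slopes of the chords Δ_i = (y_(i+1) - y_i)/h_i = -3, 1/2, 3.
  2·M_0 + 8·M_1 + 2·M_2 = 6(Δ_1 - Δ_0) = 21
  2·M_1 + 8·M_2 + 2·M_3 = 6(Δ_2 - Δ_1) = 15
Natural end conditions: M_0 = M_3 = 0.
Solving: M_0 = 0, M_1 = 23/10, M_2 = 13/10, M_3 = 0.
On [2, 4], s(x) = -6 - 22/15·(x - 2) + 23/20·(x - 2)² - 1/12·(x - 2)³.
With (x - 2) = 4/3: s(10/3) = -2474/405.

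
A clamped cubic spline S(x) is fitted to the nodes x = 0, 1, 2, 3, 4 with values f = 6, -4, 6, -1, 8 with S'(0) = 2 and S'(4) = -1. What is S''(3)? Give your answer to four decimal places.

Put M_i = S'' at the i-th knot. Here h = (1, 1, 1, 1) and Δ = (-10, 10, -7, 9), so the interior equations h_(i-1)·M_(i-1) + 2(h_(i-1)+h_i)·M_i + h_i·M_(i+1) = 6(Δ_i − Δ_(i-1)) read
  1·M_0 + 4·M_1 + 1·M_2 = 6(Δ_1 - Δ_0) = 120
  1·M_1 + 4·M_2 + 1·M_3 = 6(Δ_2 - Δ_1) = -102
  1·M_2 + 4·M_3 + 1·M_4 = 6(Δ_3 - Δ_2) = 96
Clamped end conditions give two more equations: 2h_0·M_0 + h_0·M_1 = 6(Δ_0 - S'(0)) = -72 and h_3·M_3 + 2h_3·M_4 = 6(S'(4) - Δ_3) = -60.
Solving the tridiagonal system: M_0 = -1845/28, M_1 = 837/14, M_2 = -213/4, M_3 = 717/14, M_4 = -1557/28.

51.2143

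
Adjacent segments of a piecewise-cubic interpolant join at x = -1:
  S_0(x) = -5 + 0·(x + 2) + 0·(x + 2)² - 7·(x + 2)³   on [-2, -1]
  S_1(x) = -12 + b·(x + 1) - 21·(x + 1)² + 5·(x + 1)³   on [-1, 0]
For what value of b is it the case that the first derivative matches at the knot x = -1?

S_0'(x) = 0 + 0·(x + 2) - 21·(x + 2)², so S_0'(-1) = -21. On the right, S_1'(-1) = b, so b = -21.

-21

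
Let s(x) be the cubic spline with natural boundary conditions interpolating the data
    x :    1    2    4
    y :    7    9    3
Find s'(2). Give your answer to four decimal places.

0.3333

Put σ_i = s'' at the i-th knot. Here h = (1, 2) and Δ = (2, -3), so the interior equations h_(i-1)·σ_(i-1) + 2(h_(i-1)+h_i)·σ_i + h_i·σ_(i+1) = 6(Δ_i − Δ_(i-1)) read
  1·σ_0 + 6·σ_1 + 2·σ_2 = 6(Δ_1 - Δ_0) = -30
Natural end conditions: σ_0 = σ_2 = 0.
Hence σ_0 = 0, σ_1 = -5, σ_2 = 0.
On [2, 4], s'(x) = b_1 + 2c_1·(x - 2) + 3d_1·(x - 2)² with b_1 = Δ_1 - h_1(2σ_1 + σ_2)/6 = 1/3, c_1 = σ_1/2 = -5/2, d_1 = (σ_2 - σ_1)/(6h_1) = 5/12. So s'(2) = 1/3.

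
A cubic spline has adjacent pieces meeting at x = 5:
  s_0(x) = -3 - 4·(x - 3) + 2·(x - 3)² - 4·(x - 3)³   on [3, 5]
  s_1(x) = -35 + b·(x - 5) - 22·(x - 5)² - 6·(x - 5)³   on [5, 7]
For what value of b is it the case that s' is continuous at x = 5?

s_0'(x) = -4 + 4·(x - 3) - 12·(x - 3)², so s_0'(5) = -44. On the right, s_1'(5) = b, so b = -44.

-44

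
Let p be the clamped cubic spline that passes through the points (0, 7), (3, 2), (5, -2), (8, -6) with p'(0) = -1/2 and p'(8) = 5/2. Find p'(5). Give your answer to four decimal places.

-2.5165

Write M_i for p''(x_i). With h_i = 3, 2, 3 and divided differences Δ_i = -5/3, -2, -4/3, the continuity of p' gives the tridiagonal system
  3·M_0 + 10·M_1 + 2·M_2 = 6(Δ_1 - Δ_0) = -2
  2·M_1 + 10·M_2 + 3·M_3 = 6(Δ_2 - Δ_1) = 4
Clamped end conditions give two more equations: 2h_0·M_0 + h_0·M_1 = 6(Δ_0 - p'(0)) = -7 and h_2·M_2 + 2h_2·M_3 = 6(p'(8) - Δ_2) = 23.
Hence M_0 = -374/273, M_1 = 37/91, M_2 = -89/91, M_3 = 1180/273.
On [5, 8], p'(t) = b_2 + 2c_2·(t - 5) + 3d_2·(t - 5)² with b_2 = Δ_2 - h_2(2M_2 + M_3)/6 = -229/91, c_2 = M_2/2 = -89/182, d_2 = (M_3 - M_2)/(6h_2) = 1447/4914. So p'(5) = -229/91.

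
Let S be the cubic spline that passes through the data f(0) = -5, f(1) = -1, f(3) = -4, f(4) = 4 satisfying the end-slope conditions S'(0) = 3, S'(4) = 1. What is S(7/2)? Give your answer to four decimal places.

Put σ_i = S'' at the i-th knot. Here h = (1, 2, 1) and Δ = (4, -3/2, 8), so the interior equations h_(i-1)·σ_(i-1) + 2(h_(i-1)+h_i)·σ_i + h_i·σ_(i+1) = 6(Δ_i − Δ_(i-1)) read
  1·σ_0 + 6·σ_1 + 2·σ_2 = 6(Δ_1 - Δ_0) = -33
  2·σ_1 + 6·σ_2 + 1·σ_3 = 6(Δ_2 - Δ_1) = 57
Clamped end conditions give two more equations: 2h_0·σ_0 + h_0·σ_1 = 6(Δ_0 - S'(0)) = 6 and h_2·σ_2 + 2h_2·σ_3 = 6(S'(4) - Δ_2) = -42.
Solving the tridiagonal system: σ_0 = 341/35, σ_1 = -472/35, σ_2 = 668/35, σ_3 = -1069/35.
On [3, 4], S(t) = -4 + 471/70·(t - 3) + 334/35·(t - 3)² - 579/70·(t - 3)³.
With (t - 3) = 1/2: S(7/2) = 401/560.

0.7161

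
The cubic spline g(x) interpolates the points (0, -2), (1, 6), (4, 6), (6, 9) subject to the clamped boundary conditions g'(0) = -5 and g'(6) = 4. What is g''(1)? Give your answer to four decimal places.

-13.4615

Let m_i = g''(x_i). Step sizes h_i = 1, 3, 2; slopes of the chords Δ_i = (y_(i+1) - y_i)/h_i = 8, 0, 3/2.
  1·m_0 + 8·m_1 + 3·m_2 = 6(Δ_1 - Δ_0) = -48
  3·m_1 + 10·m_2 + 2·m_3 = 6(Δ_2 - Δ_1) = 9
Clamped end conditions give two more equations: 2h_0·m_0 + h_0·m_1 = 6(Δ_0 - g'(0)) = 78 and h_2·m_2 + 2h_2·m_3 = 6(g'(6) - Δ_2) = 15.
Forward elimination and back-substitution give m_0 = 1189/26, m_1 = -175/13, m_2 = 121/26, m_3 = 37/26.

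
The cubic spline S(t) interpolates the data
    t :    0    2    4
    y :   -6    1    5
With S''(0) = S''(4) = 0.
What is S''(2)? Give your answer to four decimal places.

With σ_i denoting the second derivative at x_i, h_i = 2, 2, and Δ_i = (y_(i+1) − y_i)/h_i = 7/2, 2:
  2·σ_0 + 8·σ_1 + 2·σ_2 = 6(Δ_1 - Δ_0) = -9
Natural end conditions: σ_0 = σ_2 = 0.
Hence σ_0 = 0, σ_1 = -9/8, σ_2 = 0.

-1.1250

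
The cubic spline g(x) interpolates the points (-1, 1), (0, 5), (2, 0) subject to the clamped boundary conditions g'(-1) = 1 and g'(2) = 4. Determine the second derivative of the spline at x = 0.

Write σ_i for g''(x_i). With h_i = 1, 2 and divided differences Δ_i = 4, -5/2, the continuity of g' gives the tridiagonal system
  1·σ_0 + 6·σ_1 + 2·σ_2 = 6(Δ_1 - Δ_0) = -39
Clamped end conditions give two more equations: 2h_0·σ_0 + h_0·σ_1 = 6(Δ_0 - g'(-1)) = 18 and h_1·σ_1 + 2h_1·σ_2 = 6(g'(2) - Δ_1) = 39.
Forward elimination and back-substitution give σ_0 = 33/2, σ_1 = -15, σ_2 = 69/4.

-15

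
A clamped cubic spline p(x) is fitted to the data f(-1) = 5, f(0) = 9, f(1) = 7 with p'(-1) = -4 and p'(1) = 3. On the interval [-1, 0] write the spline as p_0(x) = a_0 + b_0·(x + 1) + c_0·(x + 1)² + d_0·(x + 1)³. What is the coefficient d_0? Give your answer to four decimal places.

-10.2500

With m_i denoting the second derivative at x_i, h_i = 1, 1, and Δ_i = (y_(i+1) − y_i)/h_i = 4, -2:
  1·m_0 + 4·m_1 + 1·m_2 = 6(Δ_1 - Δ_0) = -36
Clamped end conditions give two more equations: 2h_0·m_0 + h_0·m_1 = 6(Δ_0 - p'(-1)) = 48 and h_1·m_1 + 2h_1·m_2 = 6(p'(1) - Δ_1) = 30.
Solving the tridiagonal system: m_0 = 73/2, m_1 = -25, m_2 = 55/2.
On [-1, 0], with p_0(x) = a_0 + b_0·(x + 1) + c_0·(x + 1)² + d_0·(x + 1)³: c_0 = m_0/2 = 73/4, d_0 = (m_1 - m_0)/(6h_0) = -41/4, b_0 = Δ_0 - h_0(2m_0 + m_1)/6 = -4.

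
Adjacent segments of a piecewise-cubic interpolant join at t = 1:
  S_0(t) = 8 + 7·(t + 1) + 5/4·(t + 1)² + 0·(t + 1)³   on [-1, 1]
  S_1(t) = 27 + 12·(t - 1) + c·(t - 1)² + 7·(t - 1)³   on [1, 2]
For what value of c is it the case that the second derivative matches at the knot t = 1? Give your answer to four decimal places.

1.2500

S_0''(t) = 5/2 + 0·(t + 1), so S_0''(1) = 5/2. On the right, S_1''(1) = 2c, so c = 5/4.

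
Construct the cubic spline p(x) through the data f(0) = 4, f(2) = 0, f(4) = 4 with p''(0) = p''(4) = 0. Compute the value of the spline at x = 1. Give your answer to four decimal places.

1.2500

Write M_i for p''(x_i). With h_i = 2, 2 and divided differences Δ_i = -2, 2, the continuity of p' gives the tridiagonal system
  2·M_0 + 8·M_1 + 2·M_2 = 6(Δ_1 - Δ_0) = 24
Natural end conditions: M_0 = M_2 = 0.
Solving: M_0 = 0, M_1 = 3, M_2 = 0.
On [0, 2], p(x) = 4 - 3·x + 0·x² + 1/4·x³.
With x = 1: p(1) = 5/4.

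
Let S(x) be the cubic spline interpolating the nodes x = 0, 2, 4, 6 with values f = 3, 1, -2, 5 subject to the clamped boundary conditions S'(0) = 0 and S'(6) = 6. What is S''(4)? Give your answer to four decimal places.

With M_i denoting the second derivative at x_i, h_i = 2, 2, 2, and Δ_i = (y_(i+1) − y_i)/h_i = -1, -3/2, 7/2:
  2·M_0 + 8·M_1 + 2·M_2 = 6(Δ_1 - Δ_0) = -3
  2·M_1 + 8·M_2 + 2·M_3 = 6(Δ_2 - Δ_1) = 30
Clamped end conditions give two more equations: 2h_0·M_0 + h_0·M_1 = 6(Δ_0 - S'(0)) = -6 and h_2·M_2 + 2h_2·M_3 = 6(S'(6) - Δ_2) = 15.
Solving the tridiagonal system: M_0 = -1, M_1 = -1, M_2 = 7/2, M_3 = 2.

3.5000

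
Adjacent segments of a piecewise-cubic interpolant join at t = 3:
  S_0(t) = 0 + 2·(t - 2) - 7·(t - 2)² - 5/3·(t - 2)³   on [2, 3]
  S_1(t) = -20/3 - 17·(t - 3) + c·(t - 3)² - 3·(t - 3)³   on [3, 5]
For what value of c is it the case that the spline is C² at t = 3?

S_0''(t) = -14 - 10·(t - 2), so S_0''(3) = -24. On the right, S_1''(3) = 2c, so c = -12.

-12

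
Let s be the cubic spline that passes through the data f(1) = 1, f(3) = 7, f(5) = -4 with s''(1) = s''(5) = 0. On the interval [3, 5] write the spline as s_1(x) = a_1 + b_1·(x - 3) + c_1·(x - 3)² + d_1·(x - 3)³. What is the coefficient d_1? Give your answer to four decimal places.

0.5313

Put M_i = s'' at the i-th knot. Here h = (2, 2) and Δ = (3, -11/2), so the interior equations h_(i-1)·M_(i-1) + 2(h_(i-1)+h_i)·M_i + h_i·M_(i+1) = 6(Δ_i − Δ_(i-1)) read
  2·M_0 + 8·M_1 + 2·M_2 = 6(Δ_1 - Δ_0) = -51
Natural end conditions: M_0 = M_2 = 0.
Solving: M_0 = 0, M_1 = -51/8, M_2 = 0.
On [3, 5], with s_1(x) = a_1 + b_1·(x - 3) + c_1·(x - 3)² + d_1·(x - 3)³: c_1 = M_1/2 = -51/16, d_1 = (M_2 - M_1)/(6h_1) = 17/32, b_1 = Δ_1 - h_1(2M_1 + M_2)/6 = -5/4.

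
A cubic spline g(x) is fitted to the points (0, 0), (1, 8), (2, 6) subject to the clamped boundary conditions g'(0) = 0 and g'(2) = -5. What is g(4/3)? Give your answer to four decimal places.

Put M_i = g'' at the i-th knot. Here h = (1, 1) and Δ = (8, -2), so the interior equations h_(i-1)·M_(i-1) + 2(h_(i-1)+h_i)·M_i + h_i·M_(i+1) = 6(Δ_i − Δ_(i-1)) read
  1·M_0 + 4·M_1 + 1·M_2 = 6(Δ_1 - Δ_0) = -60
Clamped end conditions give two more equations: 2h_0·M_0 + h_0·M_1 = 6(Δ_0 - g'(0)) = 48 and h_1·M_1 + 2h_1·M_2 = 6(g'(2) - Δ_1) = -18.
Hence M_0 = 73/2, M_1 = -25, M_2 = 7/2.
On [1, 2], g(x) = 8 + 23/4·(x - 1) - 25/2·(x - 1)² + 19/4·(x - 1)³.
With (x - 1) = 1/3: g(4/3) = 235/27.

8.7037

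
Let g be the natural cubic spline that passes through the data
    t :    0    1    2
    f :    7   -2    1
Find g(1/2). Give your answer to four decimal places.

1.3750

Put m_i = g'' at the i-th knot. Here h = (1, 1) and Δ = (-9, 3), so the interior equations h_(i-1)·m_(i-1) + 2(h_(i-1)+h_i)·m_i + h_i·m_(i+1) = 6(Δ_i − Δ_(i-1)) read
  1·m_0 + 4·m_1 + 1·m_2 = 6(Δ_1 - Δ_0) = 72
Natural end conditions: m_0 = m_2 = 0.
Hence m_0 = 0, m_1 = 18, m_2 = 0.
On [0, 1], g(t) = 7 - 12·t + 0·t² + 3·t³.
With t = 1/2: g(1/2) = 11/8.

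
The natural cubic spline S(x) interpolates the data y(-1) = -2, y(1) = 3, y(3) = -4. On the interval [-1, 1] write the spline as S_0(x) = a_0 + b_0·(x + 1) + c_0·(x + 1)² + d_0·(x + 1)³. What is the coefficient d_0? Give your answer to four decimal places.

Write m_i for S''(x_i). With h_i = 2, 2 and divided differences Δ_i = 5/2, -7/2, the continuity of S' gives the tridiagonal system
  2·m_0 + 8·m_1 + 2·m_2 = 6(Δ_1 - Δ_0) = -36
Natural end conditions: m_0 = m_2 = 0.
Hence m_0 = 0, m_1 = -9/2, m_2 = 0.
On [-1, 1], with S_0(x) = a_0 + b_0·(x + 1) + c_0·(x + 1)² + d_0·(x + 1)³: c_0 = m_0/2 = 0, d_0 = (m_1 - m_0)/(6h_0) = -3/8, b_0 = Δ_0 - h_0(2m_0 + m_1)/6 = 4.

-0.3750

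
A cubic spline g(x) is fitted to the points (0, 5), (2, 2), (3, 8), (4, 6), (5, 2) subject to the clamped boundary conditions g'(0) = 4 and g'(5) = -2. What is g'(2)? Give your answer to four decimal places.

3.4695

With σ_i denoting the second derivative at x_i, h_i = 2, 1, 1, 1, and Δ_i = (y_(i+1) − y_i)/h_i = -3/2, 6, -2, -4:
  2·σ_0 + 6·σ_1 + 1·σ_2 = 6(Δ_1 - Δ_0) = 45
  1·σ_1 + 4·σ_2 + 1·σ_3 = 6(Δ_2 - Δ_1) = -48
  1·σ_2 + 4·σ_3 + 1·σ_4 = 6(Δ_3 - Δ_2) = -12
Clamped end conditions give two more equations: 2h_0·σ_0 + h_0·σ_1 = 6(Δ_0 - g'(0)) = -33 and h_3·σ_3 + 2h_3·σ_4 = 6(g'(5) - Δ_3) = 12.
Forward elimination and back-substitution give σ_0 = -2619/164, σ_1 = 633/41, σ_2 = -1287/82, σ_3 = -27/41, σ_4 = 519/82.
On [2, 3], g'(x) = b_1 + 2c_1·(x - 2) + 3d_1·(x - 2)² with b_1 = Δ_1 - h_1(2σ_1 + σ_2)/6 = 569/164, c_1 = σ_1/2 = 633/82, d_1 = (σ_2 - σ_1)/(6h_1) = -851/164. So g'(2) = 569/164.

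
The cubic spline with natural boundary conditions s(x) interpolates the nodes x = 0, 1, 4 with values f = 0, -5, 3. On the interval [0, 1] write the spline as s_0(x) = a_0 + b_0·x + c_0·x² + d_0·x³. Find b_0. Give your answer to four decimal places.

Let m_i = s''(x_i). Step sizes h_i = 1, 3; slopes of the chords Δ_i = (y_(i+1) - y_i)/h_i = -5, 8/3.
  1·m_0 + 8·m_1 + 3·m_2 = 6(Δ_1 - Δ_0) = 46
Natural end conditions: m_0 = m_2 = 0.
Solving the tridiagonal system: m_0 = 0, m_1 = 23/4, m_2 = 0.
On [0, 1], with s_0(x) = a_0 + b_0·x + c_0·x² + d_0·x³: c_0 = m_0/2 = 0, d_0 = (m_1 - m_0)/(6h_0) = 23/24, b_0 = Δ_0 - h_0(2m_0 + m_1)/6 = -143/24.

-5.9583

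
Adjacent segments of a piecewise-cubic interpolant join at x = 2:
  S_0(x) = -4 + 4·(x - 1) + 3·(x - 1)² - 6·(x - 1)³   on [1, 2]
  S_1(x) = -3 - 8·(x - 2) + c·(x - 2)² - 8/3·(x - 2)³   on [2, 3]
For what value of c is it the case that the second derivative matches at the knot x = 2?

S_0''(x) = 6 - 36·(x - 1), so S_0''(2) = -30. On the right, S_1''(2) = 2c, so c = -15.

-15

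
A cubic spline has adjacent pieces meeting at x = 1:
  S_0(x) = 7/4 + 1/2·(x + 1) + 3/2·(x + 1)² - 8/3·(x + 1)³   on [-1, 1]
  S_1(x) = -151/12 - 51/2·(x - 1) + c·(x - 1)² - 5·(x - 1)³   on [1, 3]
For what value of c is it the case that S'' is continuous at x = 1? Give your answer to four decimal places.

-14.5000

S_0''(x) = 3 - 16·(x + 1), so S_0''(1) = -29. On the right, S_1''(1) = 2c, so c = -29/2.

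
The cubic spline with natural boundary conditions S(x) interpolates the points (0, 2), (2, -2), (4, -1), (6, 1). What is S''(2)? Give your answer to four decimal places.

Let M_i = S''(x_i). Step sizes h_i = 2, 2, 2; slopes of the chords Δ_i = (y_(i+1) - y_i)/h_i = -2, 1/2, 1.
  2·M_0 + 8·M_1 + 2·M_2 = 6(Δ_1 - Δ_0) = 15
  2·M_1 + 8·M_2 + 2·M_3 = 6(Δ_2 - Δ_1) = 3
Natural end conditions: M_0 = M_3 = 0.
Solving: M_0 = 0, M_1 = 19/10, M_2 = -1/10, M_3 = 0.

1.9000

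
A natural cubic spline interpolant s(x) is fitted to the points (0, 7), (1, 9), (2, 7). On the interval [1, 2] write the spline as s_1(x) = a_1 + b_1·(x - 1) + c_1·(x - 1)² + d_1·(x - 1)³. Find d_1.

Write σ_i for s''(x_i). With h_i = 1, 1 and divided differences Δ_i = 2, -2, the continuity of s' gives the tridiagonal system
  1·σ_0 + 4·σ_1 + 1·σ_2 = 6(Δ_1 - Δ_0) = -24
Natural end conditions: σ_0 = σ_2 = 0.
Solving: σ_0 = 0, σ_1 = -6, σ_2 = 0.
On [1, 2], with s_1(x) = a_1 + b_1·(x - 1) + c_1·(x - 1)² + d_1·(x - 1)³: c_1 = σ_1/2 = -3, d_1 = (σ_2 - σ_1)/(6h_1) = 1, b_1 = Δ_1 - h_1(2σ_1 + σ_2)/6 = 0.

1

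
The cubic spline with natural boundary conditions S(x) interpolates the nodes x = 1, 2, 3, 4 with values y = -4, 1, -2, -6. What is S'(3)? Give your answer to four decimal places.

Put M_i = S'' at the i-th knot. Here h = (1, 1, 1) and Δ = (5, -3, -4), so the interior equations h_(i-1)·M_(i-1) + 2(h_(i-1)+h_i)·M_i + h_i·M_(i+1) = 6(Δ_i − Δ_(i-1)) read
  1·M_0 + 4·M_1 + 1·M_2 = 6(Δ_1 - Δ_0) = -48
  1·M_1 + 4·M_2 + 1·M_3 = 6(Δ_2 - Δ_1) = -6
Natural end conditions: M_0 = M_3 = 0.
Hence M_0 = 0, M_1 = -62/5, M_2 = 8/5, M_3 = 0.
On [3, 4], S'(x) = b_2 + 2c_2·(x - 3) + 3d_2·(x - 3)² with b_2 = Δ_2 - h_2(2M_2 + M_3)/6 = -68/15, c_2 = M_2/2 = 4/5, d_2 = (M_3 - M_2)/(6h_2) = -4/15. So S'(3) = -68/15.

-4.5333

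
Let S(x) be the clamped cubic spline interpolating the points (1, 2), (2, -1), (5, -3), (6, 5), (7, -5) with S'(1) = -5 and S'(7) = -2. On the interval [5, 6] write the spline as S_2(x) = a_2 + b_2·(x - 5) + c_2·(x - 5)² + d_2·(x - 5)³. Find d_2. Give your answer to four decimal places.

-9.1316

Write σ_i for S''(x_i). With h_i = 1, 3, 1, 1 and divided differences Δ_i = -3, -2/3, 8, -10, the continuity of S' gives the tridiagonal system
  1·σ_0 + 8·σ_1 + 3·σ_2 = 6(Δ_1 - Δ_0) = 14
  3·σ_1 + 8·σ_2 + 1·σ_3 = 6(Δ_2 - Δ_1) = 52
  1·σ_2 + 4·σ_3 + 1·σ_4 = 6(Δ_3 - Δ_2) = -108
Clamped end conditions give two more equations: 2h_0·σ_0 + h_0·σ_1 = 6(Δ_0 - S'(1)) = 12 and h_3·σ_3 + 2h_3·σ_4 = 6(S'(7) - Δ_3) = 48.
Forward elimination and back-substitution give σ_0 = 463/57, σ_1 = -242/57, σ_2 = 757/57, σ_3 = -2366/57, σ_4 = 2551/57.
On [5, 6], with S_2(x) = a_2 + b_2·(x - 5) + c_2·(x - 5)² + d_2·(x - 5)³: c_2 = σ_2/2 = 757/114, d_2 = (σ_3 - σ_2)/(6h_2) = -347/38, b_2 = Δ_2 - h_2(2σ_2 + σ_3)/6 = 598/57.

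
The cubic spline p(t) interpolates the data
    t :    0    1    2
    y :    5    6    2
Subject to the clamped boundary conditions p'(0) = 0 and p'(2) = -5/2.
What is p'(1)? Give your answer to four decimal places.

-1.6250

Let M_i = p''(x_i). Step sizes h_i = 1, 1; slopes of the chords Δ_i = (y_(i+1) - y_i)/h_i = 1, -4.
  1·M_0 + 4·M_1 + 1·M_2 = 6(Δ_1 - Δ_0) = -30
Clamped end conditions give two more equations: 2h_0·M_0 + h_0·M_1 = 6(Δ_0 - p'(0)) = 6 and h_1·M_1 + 2h_1·M_2 = 6(p'(2) - Δ_1) = 9.
Forward elimination and back-substitution give M_0 = 37/4, M_1 = -25/2, M_2 = 43/4.
On [1, 2], p'(t) = b_1 + 2c_1·(t - 1) + 3d_1·(t - 1)² with b_1 = Δ_1 - h_1(2M_1 + M_2)/6 = -13/8, c_1 = M_1/2 = -25/4, d_1 = (M_2 - M_1)/(6h_1) = 31/8. So p'(1) = -13/8.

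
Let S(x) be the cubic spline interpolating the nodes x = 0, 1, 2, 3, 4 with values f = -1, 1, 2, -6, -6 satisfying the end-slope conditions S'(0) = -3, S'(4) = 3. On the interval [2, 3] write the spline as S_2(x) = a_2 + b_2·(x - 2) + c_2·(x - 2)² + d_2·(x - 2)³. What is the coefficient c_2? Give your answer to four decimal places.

Write σ_i for S''(x_i). With h_i = 1, 1, 1, 1 and divided differences Δ_i = 2, 1, -8, 0, the continuity of S' gives the tridiagonal system
  1·σ_0 + 4·σ_1 + 1·σ_2 = 6(Δ_1 - Δ_0) = -6
  1·σ_1 + 4·σ_2 + 1·σ_3 = 6(Δ_2 - Δ_1) = -54
  1·σ_2 + 4·σ_3 + 1·σ_4 = 6(Δ_3 - Δ_2) = 48
Clamped end conditions give two more equations: 2h_0·σ_0 + h_0·σ_1 = 6(Δ_0 - S'(0)) = 30 and h_3·σ_3 + 2h_3·σ_4 = 6(S'(4) - Δ_3) = 18.
Forward elimination and back-substitution give σ_0 = 435/28, σ_1 = -15/14, σ_2 = -69/4, σ_3 = 225/14, σ_4 = 27/28.
On [2, 3], with S_2(x) = a_2 + b_2·(x - 2) + c_2·(x - 2)² + d_2·(x - 2)³: c_2 = σ_2/2 = -69/8, d_2 = (σ_3 - σ_2)/(6h_2) = 311/56, b_2 = Δ_2 - h_2(2σ_2 + σ_3)/6 = -69/14.

-8.6250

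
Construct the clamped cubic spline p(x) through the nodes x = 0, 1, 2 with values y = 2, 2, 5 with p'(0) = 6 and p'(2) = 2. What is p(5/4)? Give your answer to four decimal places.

2.4102

Put m_i = p'' at the i-th knot. Here h = (1, 1) and Δ = (0, 3), so the interior equations h_(i-1)·m_(i-1) + 2(h_(i-1)+h_i)·m_i + h_i·m_(i+1) = 6(Δ_i − Δ_(i-1)) read
  1·m_0 + 4·m_1 + 1·m_2 = 6(Δ_1 - Δ_0) = 18
Clamped end conditions give two more equations: 2h_0·m_0 + h_0·m_1 = 6(Δ_0 - p'(0)) = -36 and h_1·m_1 + 2h_1·m_2 = 6(p'(2) - Δ_1) = -6.
Forward elimination and back-substitution give m_0 = -49/2, m_1 = 13, m_2 = -19/2.
On [1, 2], p(x) = 2 + 1/4·(x - 1) + 13/2·(x - 1)² - 15/4·(x - 1)³.
With (x - 1) = 1/4: p(5/4) = 617/256.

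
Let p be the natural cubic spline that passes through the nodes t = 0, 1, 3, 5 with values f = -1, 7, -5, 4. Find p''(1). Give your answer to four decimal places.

Let m_i = p''(x_i). Step sizes h_i = 1, 2, 2; slopes of the chords Δ_i = (y_(i+1) - y_i)/h_i = 8, -6, 9/2.
  1·m_0 + 6·m_1 + 2·m_2 = 6(Δ_1 - Δ_0) = -84
  2·m_1 + 8·m_2 + 2·m_3 = 6(Δ_2 - Δ_1) = 63
Natural end conditions: m_0 = m_3 = 0.
Solving: m_0 = 0, m_1 = -399/22, m_2 = 273/22, m_3 = 0.

-18.1364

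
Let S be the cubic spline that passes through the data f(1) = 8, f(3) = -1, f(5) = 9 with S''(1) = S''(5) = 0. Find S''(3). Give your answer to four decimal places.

7.1250

With M_i denoting the second derivative at x_i, h_i = 2, 2, and Δ_i = (y_(i+1) − y_i)/h_i = -9/2, 5:
  2·M_0 + 8·M_1 + 2·M_2 = 6(Δ_1 - Δ_0) = 57
Natural end conditions: M_0 = M_2 = 0.
Solving: M_0 = 0, M_1 = 57/8, M_2 = 0.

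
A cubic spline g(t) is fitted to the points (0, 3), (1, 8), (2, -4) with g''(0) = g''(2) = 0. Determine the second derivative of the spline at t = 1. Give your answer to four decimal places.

Put M_i = g'' at the i-th knot. Here h = (1, 1) and Δ = (5, -12), so the interior equations h_(i-1)·M_(i-1) + 2(h_(i-1)+h_i)·M_i + h_i·M_(i+1) = 6(Δ_i − Δ_(i-1)) read
  1·M_0 + 4·M_1 + 1·M_2 = 6(Δ_1 - Δ_0) = -102
Natural end conditions: M_0 = M_2 = 0.
Forward elimination and back-substitution give M_0 = 0, M_1 = -51/2, M_2 = 0.

-25.5000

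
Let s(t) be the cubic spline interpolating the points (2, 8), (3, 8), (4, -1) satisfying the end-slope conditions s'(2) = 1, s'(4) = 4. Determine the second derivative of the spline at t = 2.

12

Put σ_i = s'' at the i-th knot. Here h = (1, 1) and Δ = (0, -9), so the interior equations h_(i-1)·σ_(i-1) + 2(h_(i-1)+h_i)·σ_i + h_i·σ_(i+1) = 6(Δ_i − Δ_(i-1)) read
  1·σ_0 + 4·σ_1 + 1·σ_2 = 6(Δ_1 - Δ_0) = -54
Clamped end conditions give two more equations: 2h_0·σ_0 + h_0·σ_1 = 6(Δ_0 - s'(2)) = -6 and h_1·σ_1 + 2h_1·σ_2 = 6(s'(4) - Δ_1) = 78.
Forward elimination and back-substitution give σ_0 = 12, σ_1 = -30, σ_2 = 54.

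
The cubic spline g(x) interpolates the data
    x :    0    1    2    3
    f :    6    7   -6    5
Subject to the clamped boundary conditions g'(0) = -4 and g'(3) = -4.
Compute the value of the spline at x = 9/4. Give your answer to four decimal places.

With M_i denoting the second derivative at x_i, h_i = 1, 1, 1, and Δ_i = (y_(i+1) − y_i)/h_i = 1, -13, 11:
  1·M_0 + 4·M_1 + 1·M_2 = 6(Δ_1 - Δ_0) = -84
  1·M_1 + 4·M_2 + 1·M_3 = 6(Δ_2 - Δ_1) = 144
Clamped end conditions give two more equations: 2h_0·M_0 + h_0·M_1 = 6(Δ_0 - g'(0)) = 30 and h_2·M_2 + 2h_2·M_3 = 6(g'(3) - Δ_2) = -90.
Solving the tridiagonal system: M_0 = 194/5, M_1 = -238/5, M_2 = 338/5, M_3 = -394/5.
On [2, 3], g(x) = -6 + 8/5·(x - 2) + 169/5·(x - 2)² - 122/5·(x - 2)³.
With (x - 2) = 1/4: g(9/4) = -619/160.

-3.8688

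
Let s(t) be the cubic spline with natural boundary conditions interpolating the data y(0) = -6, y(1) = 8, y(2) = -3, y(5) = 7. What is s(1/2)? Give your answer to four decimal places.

3.5927

With M_i denoting the second derivative at x_i, h_i = 1, 1, 3, and Δ_i = (y_(i+1) − y_i)/h_i = 14, -11, 10/3:
  1·M_0 + 4·M_1 + 1·M_2 = 6(Δ_1 - Δ_0) = -150
  1·M_1 + 8·M_2 + 3·M_3 = 6(Δ_2 - Δ_1) = 86
Natural end conditions: M_0 = M_3 = 0.
Forward elimination and back-substitution give M_0 = 0, M_1 = -1286/31, M_2 = 494/31, M_3 = 0.
On [0, 1], s(t) = -6 + 1945/93·t + 0·t² - 643/93·t³.
With t = 1/2: s(1/2) = 891/248.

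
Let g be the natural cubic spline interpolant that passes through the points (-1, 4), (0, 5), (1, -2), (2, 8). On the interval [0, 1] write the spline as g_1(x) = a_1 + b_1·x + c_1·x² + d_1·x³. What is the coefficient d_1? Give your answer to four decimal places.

Let M_i = g''(x_i). Step sizes h_i = 1, 1, 1; slopes of the chords Δ_i = (y_(i+1) - y_i)/h_i = 1, -7, 10.
  1·M_0 + 4·M_1 + 1·M_2 = 6(Δ_1 - Δ_0) = -48
  1·M_1 + 4·M_2 + 1·M_3 = 6(Δ_2 - Δ_1) = 102
Natural end conditions: M_0 = M_3 = 0.
Forward elimination and back-substitution give M_0 = 0, M_1 = -98/5, M_2 = 152/5, M_3 = 0.
On [0, 1], with g_1(x) = a_1 + b_1·x + c_1·x² + d_1·x³: c_1 = M_1/2 = -49/5, d_1 = (M_2 - M_1)/(6h_1) = 25/3, b_1 = Δ_1 - h_1(2M_1 + M_2)/6 = -83/15.

8.3333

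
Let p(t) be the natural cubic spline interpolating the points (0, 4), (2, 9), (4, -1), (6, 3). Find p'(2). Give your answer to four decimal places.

-2.4333

Write m_i for p''(x_i). With h_i = 2, 2, 2 and divided differences Δ_i = 5/2, -5, 2, the continuity of p' gives the tridiagonal system
  2·m_0 + 8·m_1 + 2·m_2 = 6(Δ_1 - Δ_0) = -45
  2·m_1 + 8·m_2 + 2·m_3 = 6(Δ_2 - Δ_1) = 42
Natural end conditions: m_0 = m_3 = 0.
Solving: m_0 = 0, m_1 = -37/5, m_2 = 71/10, m_3 = 0.
On [2, 4], p'(t) = b_1 + 2c_1·(t - 2) + 3d_1·(t - 2)² with b_1 = Δ_1 - h_1(2m_1 + m_2)/6 = -73/30, c_1 = m_1/2 = -37/10, d_1 = (m_2 - m_1)/(6h_1) = 29/24. So p'(2) = -73/30.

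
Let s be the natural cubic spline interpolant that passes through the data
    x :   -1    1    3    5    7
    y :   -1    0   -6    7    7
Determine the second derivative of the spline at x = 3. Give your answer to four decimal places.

10.2857

Put M_i = s'' at the i-th knot. Here h = (2, 2, 2, 2) and Δ = (1/2, -3, 13/2, 0), so the interior equations h_(i-1)·M_(i-1) + 2(h_(i-1)+h_i)·M_i + h_i·M_(i+1) = 6(Δ_i − Δ_(i-1)) read
  2·M_0 + 8·M_1 + 2·M_2 = 6(Δ_1 - Δ_0) = -21
  2·M_1 + 8·M_2 + 2·M_3 = 6(Δ_2 - Δ_1) = 57
  2·M_2 + 8·M_3 + 2·M_4 = 6(Δ_3 - Δ_2) = -39
Natural end conditions: M_0 = M_4 = 0.
Solving the tridiagonal system: M_0 = 0, M_1 = -291/56, M_2 = 72/7, M_3 = -417/56, M_4 = 0.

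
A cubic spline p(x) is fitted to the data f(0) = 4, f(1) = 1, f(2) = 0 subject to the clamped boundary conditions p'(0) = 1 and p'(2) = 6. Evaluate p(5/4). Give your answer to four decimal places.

-0.1055

Write M_i for p''(x_i). With h_i = 1, 1 and divided differences Δ_i = -3, -1, the continuity of p' gives the tridiagonal system
  1·M_0 + 4·M_1 + 1·M_2 = 6(Δ_1 - Δ_0) = 12
Clamped end conditions give two more equations: 2h_0·M_0 + h_0·M_1 = 6(Δ_0 - p'(0)) = -24 and h_1·M_1 + 2h_1·M_2 = 6(p'(2) - Δ_1) = 42.
Forward elimination and back-substitution give M_0 = -25/2, M_1 = 1, M_2 = 41/2.
On [1, 2], p(x) = 1 - 19/4·(x - 1) + 1/2·(x - 1)² + 13/4·(x - 1)³.
With (x - 1) = 1/4: p(5/4) = -27/256.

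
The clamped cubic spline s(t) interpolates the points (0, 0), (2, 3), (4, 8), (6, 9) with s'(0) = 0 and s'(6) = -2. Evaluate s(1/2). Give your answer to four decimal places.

0.2375

With M_i denoting the second derivative at x_i, h_i = 2, 2, 2, and Δ_i = (y_(i+1) − y_i)/h_i = 3/2, 5/2, 1/2:
  2·M_0 + 8·M_1 + 2·M_2 = 6(Δ_1 - Δ_0) = 6
  2·M_1 + 8·M_2 + 2·M_3 = 6(Δ_2 - Δ_1) = -12
Clamped end conditions give two more equations: 2h_0·M_0 + h_0·M_1 = 6(Δ_0 - s'(0)) = 9 and h_2·M_2 + 2h_2·M_3 = 6(s'(6) - Δ_2) = -15.
Forward elimination and back-substitution give M_0 = 61/30, M_1 = 13/30, M_2 = -23/30, M_3 = -101/30.
On [0, 2], s(t) = 0 + 0·t + 61/60·t² - 2/15·t³.
With t = 1/2: s(1/2) = 19/80.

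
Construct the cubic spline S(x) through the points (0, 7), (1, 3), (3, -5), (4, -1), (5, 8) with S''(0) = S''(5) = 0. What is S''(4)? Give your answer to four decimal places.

Put M_i = S'' at the i-th knot. Here h = (1, 2, 1, 1) and Δ = (-4, -4, 4, 9), so the interior equations h_(i-1)·M_(i-1) + 2(h_(i-1)+h_i)·M_i + h_i·M_(i+1) = 6(Δ_i − Δ_(i-1)) read
  1·M_0 + 6·M_1 + 2·M_2 = 6(Δ_1 - Δ_0) = 0
  2·M_1 + 6·M_2 + 1·M_3 = 6(Δ_2 - Δ_1) = 48
  1·M_2 + 4·M_3 + 1·M_4 = 6(Δ_3 - Δ_2) = 30
Natural end conditions: M_0 = M_4 = 0.
Solving the tridiagonal system: M_0 = 0, M_1 = -162/61, M_2 = 486/61, M_3 = 336/61, M_4 = 0.

5.5082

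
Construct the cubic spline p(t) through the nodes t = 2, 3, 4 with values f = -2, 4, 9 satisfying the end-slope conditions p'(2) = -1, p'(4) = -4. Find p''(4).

Put σ_i = p'' at the i-th knot. Here h = (1, 1) and Δ = (6, 5), so the interior equations h_(i-1)·σ_(i-1) + 2(h_(i-1)+h_i)·σ_i + h_i·σ_(i+1) = 6(Δ_i − Δ_(i-1)) read
  1·σ_0 + 4·σ_1 + 1·σ_2 = 6(Δ_1 - Δ_0) = -6
Clamped end conditions give two more equations: 2h_0·σ_0 + h_0·σ_1 = 6(Δ_0 - p'(2)) = 42 and h_1·σ_1 + 2h_1·σ_2 = 6(p'(4) - Δ_1) = -54.
Forward elimination and back-substitution give σ_0 = 21, σ_1 = 0, σ_2 = -27.

-27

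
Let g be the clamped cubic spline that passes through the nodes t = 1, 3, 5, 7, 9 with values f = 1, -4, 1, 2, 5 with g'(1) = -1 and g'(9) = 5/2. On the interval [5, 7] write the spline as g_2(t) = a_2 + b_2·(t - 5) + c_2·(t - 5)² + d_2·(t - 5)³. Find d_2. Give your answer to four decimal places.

Put σ_i = g'' at the i-th knot. Here h = (2, 2, 2, 2) and Δ = (-5/2, 5/2, 1/2, 3/2), so the interior equations h_(i-1)·σ_(i-1) + 2(h_(i-1)+h_i)·σ_i + h_i·σ_(i+1) = 6(Δ_i − Δ_(i-1)) read
  2·σ_0 + 8·σ_1 + 2·σ_2 = 6(Δ_1 - Δ_0) = 30
  2·σ_1 + 8·σ_2 + 2·σ_3 = 6(Δ_2 - Δ_1) = -12
  2·σ_2 + 8·σ_3 + 2·σ_4 = 6(Δ_3 - Δ_2) = 6
Clamped end conditions give two more equations: 2h_0·σ_0 + h_0·σ_1 = 6(Δ_0 - g'(1)) = -9 and h_3·σ_3 + 2h_3·σ_4 = 6(g'(9) - Δ_3) = 6.
Solving the tridiagonal system: σ_0 = -83/16, σ_1 = 47/8, σ_2 = -53/16, σ_3 = 11/8, σ_4 = 13/16.
On [5, 7], with g_2(t) = a_2 + b_2·(t - 5) + c_2·(t - 5)² + d_2·(t - 5)³: c_2 = σ_2/2 = -53/32, d_2 = (σ_3 - σ_2)/(6h_2) = 25/64, b_2 = Δ_2 - h_2(2σ_2 + σ_3)/6 = 9/4.

0.3906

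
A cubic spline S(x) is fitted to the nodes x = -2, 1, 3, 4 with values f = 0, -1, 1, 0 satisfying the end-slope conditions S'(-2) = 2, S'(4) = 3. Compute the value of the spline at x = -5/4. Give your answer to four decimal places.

With M_i denoting the second derivative at x_i, h_i = 3, 2, 1, and Δ_i = (y_(i+1) − y_i)/h_i = -1/3, 1, -1:
  3·M_0 + 10·M_1 + 2·M_2 = 6(Δ_1 - Δ_0) = 8
  2·M_1 + 6·M_2 + 1·M_3 = 6(Δ_2 - Δ_1) = -12
Clamped end conditions give two more equations: 2h_0·M_0 + h_0·M_1 = 6(Δ_0 - S'(-2)) = -14 and h_2·M_2 + 2h_2·M_3 = 6(S'(4) - Δ_2) = 24.
Forward elimination and back-substitution give M_0 = -220/57, M_1 = 58/19, M_2 = -104/19, M_3 = 280/19.
On [-2, 1], S(x) = 0 + 2·(x + 2) - 110/57·(x + 2)² + 197/513·(x + 2)³.
With (x + 2) = 3/4: S(-5/4) = 701/1216.

0.5765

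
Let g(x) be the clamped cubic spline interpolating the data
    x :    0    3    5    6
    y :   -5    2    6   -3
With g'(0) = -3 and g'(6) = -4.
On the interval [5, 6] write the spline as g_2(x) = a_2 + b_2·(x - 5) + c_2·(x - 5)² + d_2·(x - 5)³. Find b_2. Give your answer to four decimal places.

With M_i denoting the second derivative at x_i, h_i = 3, 2, 1, and Δ_i = (y_(i+1) − y_i)/h_i = 7/3, 2, -9:
  3·M_0 + 10·M_1 + 2·M_2 = 6(Δ_1 - Δ_0) = -2
  2·M_1 + 6·M_2 + 1·M_3 = 6(Δ_2 - Δ_1) = -66
Clamped end conditions give two more equations: 2h_0·M_0 + h_0·M_1 = 6(Δ_0 - g'(0)) = 32 and h_2·M_2 + 2h_2·M_3 = 6(g'(6) - Δ_2) = 30.
Forward elimination and back-substitution give M_0 = 262/57, M_1 = 28/19, M_2 = -290/19, M_3 = 430/19.
On [5, 6], with g_2(x) = a_2 + b_2·(x - 5) + c_2·(x - 5)² + d_2·(x - 5)³: c_2 = M_2/2 = -145/19, d_2 = (M_3 - M_2)/(6h_2) = 120/19, b_2 = Δ_2 - h_2(2M_2 + M_3)/6 = -146/19.

-7.6842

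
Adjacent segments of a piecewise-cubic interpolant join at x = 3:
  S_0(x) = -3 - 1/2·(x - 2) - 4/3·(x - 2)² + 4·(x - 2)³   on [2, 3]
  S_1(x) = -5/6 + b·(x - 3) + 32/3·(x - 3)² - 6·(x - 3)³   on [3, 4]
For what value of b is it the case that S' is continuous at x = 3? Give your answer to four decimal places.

8.8333

S_0'(x) = -1/2 - 8/3·(x - 2) + 12·(x - 2)², so S_0'(3) = 53/6. On the right, S_1'(3) = b, so b = 53/6.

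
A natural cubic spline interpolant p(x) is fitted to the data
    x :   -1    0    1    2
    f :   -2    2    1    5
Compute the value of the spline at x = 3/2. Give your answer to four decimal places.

Put M_i = p'' at the i-th knot. Here h = (1, 1, 1) and Δ = (4, -1, 4), so the interior equations h_(i-1)·M_(i-1) + 2(h_(i-1)+h_i)·M_i + h_i·M_(i+1) = 6(Δ_i − Δ_(i-1)) read
  1·M_0 + 4·M_1 + 1·M_2 = 6(Δ_1 - Δ_0) = -30
  1·M_1 + 4·M_2 + 1·M_3 = 6(Δ_2 - Δ_1) = 30
Natural end conditions: M_0 = M_3 = 0.
Solving the tridiagonal system: M_0 = 0, M_1 = -10, M_2 = 10, M_3 = 0.
On [1, 2], p(x) = 1 + 2/3·(x - 1) + 5·(x - 1)² - 5/3·(x - 1)³.
With (x - 1) = 1/2: p(3/2) = 19/8.

2.3750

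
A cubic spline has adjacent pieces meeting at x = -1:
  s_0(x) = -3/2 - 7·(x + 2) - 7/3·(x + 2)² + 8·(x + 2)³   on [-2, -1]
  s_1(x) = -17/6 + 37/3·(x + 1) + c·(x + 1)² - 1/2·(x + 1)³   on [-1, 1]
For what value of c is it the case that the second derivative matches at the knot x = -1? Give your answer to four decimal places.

s_0''(x) = -14/3 + 48·(x + 2), so s_0''(-1) = 130/3. On the right, s_1''(-1) = 2c, so c = 65/3.

21.6667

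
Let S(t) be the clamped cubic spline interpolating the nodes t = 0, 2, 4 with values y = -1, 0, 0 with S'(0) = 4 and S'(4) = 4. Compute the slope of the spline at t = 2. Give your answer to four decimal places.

Write σ_i for S''(x_i). With h_i = 2, 2 and divided differences Δ_i = 1/2, 0, the continuity of S' gives the tridiagonal system
  2·σ_0 + 8·σ_1 + 2·σ_2 = 6(Δ_1 - Δ_0) = -3
Clamped end conditions give two more equations: 2h_0·σ_0 + h_0·σ_1 = 6(Δ_0 - S'(0)) = -21 and h_1·σ_1 + 2h_1·σ_2 = 6(S'(4) - Δ_1) = 24.
Hence σ_0 = -39/8, σ_1 = -3/4, σ_2 = 51/8.
On [2, 4], S'(t) = b_1 + 2c_1·(t - 2) + 3d_1·(t - 2)² with b_1 = Δ_1 - h_1(2σ_1 + σ_2)/6 = -13/8, c_1 = σ_1/2 = -3/8, d_1 = (σ_2 - σ_1)/(6h_1) = 19/32. So S'(2) = -13/8.

-1.6250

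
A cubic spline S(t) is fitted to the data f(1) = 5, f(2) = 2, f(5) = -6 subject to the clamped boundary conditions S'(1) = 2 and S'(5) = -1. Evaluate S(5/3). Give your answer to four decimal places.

3.6667

With σ_i denoting the second derivative at x_i, h_i = 1, 3, and Δ_i = (y_(i+1) − y_i)/h_i = -3, -8/3:
  1·σ_0 + 8·σ_1 + 3·σ_2 = 6(Δ_1 - Δ_0) = 2
Clamped end conditions give two more equations: 2h_0·σ_0 + h_0·σ_1 = 6(Δ_0 - S'(1)) = -30 and h_1·σ_1 + 2h_1·σ_2 = 6(S'(5) - Δ_1) = 10.
Forward elimination and back-substitution give σ_0 = -16, σ_1 = 2, σ_2 = 2/3.
On [1, 2], S(t) = 5 + 2·(t - 1) - 8·(t - 1)² + 3·(t - 1)³.
With (t - 1) = 2/3: S(5/3) = 11/3.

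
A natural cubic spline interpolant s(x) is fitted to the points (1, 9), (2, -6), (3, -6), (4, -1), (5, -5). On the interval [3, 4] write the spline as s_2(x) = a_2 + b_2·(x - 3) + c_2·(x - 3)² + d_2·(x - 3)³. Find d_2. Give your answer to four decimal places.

Write m_i for s''(x_i). With h_i = 1, 1, 1, 1 and divided differences Δ_i = -15, 0, 5, -4, the continuity of s' gives the tridiagonal system
  1·m_0 + 4·m_1 + 1·m_2 = 6(Δ_1 - Δ_0) = 90
  1·m_1 + 4·m_2 + 1·m_3 = 6(Δ_2 - Δ_1) = 30
  1·m_2 + 4·m_3 + 1·m_4 = 6(Δ_3 - Δ_2) = -54
Natural end conditions: m_0 = m_4 = 0.
Hence m_0 = 0, m_1 = 21, m_2 = 6, m_3 = -15, m_4 = 0.
On [3, 4], with s_2(x) = a_2 + b_2·(x - 3) + c_2·(x - 3)² + d_2·(x - 3)³: c_2 = m_2/2 = 3, d_2 = (m_3 - m_2)/(6h_2) = -7/2, b_2 = Δ_2 - h_2(2m_2 + m_3)/6 = 11/2.

-3.5000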